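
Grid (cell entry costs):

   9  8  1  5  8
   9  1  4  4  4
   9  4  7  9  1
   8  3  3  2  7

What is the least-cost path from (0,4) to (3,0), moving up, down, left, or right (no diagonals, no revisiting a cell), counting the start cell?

34

Take (0,4) (0,3) (0,2) (1,2) (1,1) (2,1) (3,1) (3,0) for a total of 8 + 5 + 1 + 4 + 1 + 4 + 3 + 8 = 34.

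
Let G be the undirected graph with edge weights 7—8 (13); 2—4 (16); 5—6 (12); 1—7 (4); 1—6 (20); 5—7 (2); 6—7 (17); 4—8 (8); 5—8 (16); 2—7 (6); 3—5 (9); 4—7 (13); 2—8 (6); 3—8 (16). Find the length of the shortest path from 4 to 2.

Comparing a few candidate routes:
4-8-2: 8 + 6 = 14
4-7-2: 13 + 6 = 19
4-2: 16
The minimum is 14.

14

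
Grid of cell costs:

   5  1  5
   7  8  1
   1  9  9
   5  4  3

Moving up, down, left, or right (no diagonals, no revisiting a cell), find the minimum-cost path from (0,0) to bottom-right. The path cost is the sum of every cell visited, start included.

Path [0,0] [0,1] [0,2] [1,2] [2,2] [3,2]: 5 + 1 + 5 + 1 + 9 + 3 = 24.

24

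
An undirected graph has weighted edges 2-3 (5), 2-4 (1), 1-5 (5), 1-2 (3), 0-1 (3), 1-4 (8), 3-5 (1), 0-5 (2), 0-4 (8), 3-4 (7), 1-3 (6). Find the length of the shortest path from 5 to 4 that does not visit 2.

8

A few of the 5→4 routes:
5 -> 1 -> 4: 5 + 8 = 13
5 -> 0 -> 4: 2 + 8 = 10
5 -> 3 -> 1 -> 4: 1 + 6 + 8 = 15
5 -> 0 -> 1 -> 4: 2 + 3 + 8 = 13
5 -> 3 -> 4: 1 + 7 = 8
Best route has total 8.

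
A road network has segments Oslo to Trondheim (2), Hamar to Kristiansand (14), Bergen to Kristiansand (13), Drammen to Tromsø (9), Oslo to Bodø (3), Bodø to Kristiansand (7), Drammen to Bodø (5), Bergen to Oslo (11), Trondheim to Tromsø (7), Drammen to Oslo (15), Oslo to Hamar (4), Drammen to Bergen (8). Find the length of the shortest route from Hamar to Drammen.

Comparing a few candidate routes:
Hamar → Oslo → Bodø → Drammen: 4 + 3 + 5 = 12
Hamar → Kristiansand → Bodø → Drammen: 14 + 7 + 5 = 26
Hamar → Oslo → Drammen: 4 + 15 = 19
Hamar → Oslo → Bodø → Kristiansand → Bergen → Drammen: 4 + 3 + 7 + 13 + 8 = 35
Hamar → Oslo → Trondheim → Tromsø → Drammen: 4 + 2 + 7 + 9 = 22
Hamar → Oslo → Bergen → Drammen: 4 + 11 + 8 = 23
The minimum is 12 km.

12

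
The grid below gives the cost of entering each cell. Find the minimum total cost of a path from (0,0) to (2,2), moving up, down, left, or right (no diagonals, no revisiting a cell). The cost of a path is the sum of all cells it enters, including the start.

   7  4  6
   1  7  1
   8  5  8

One optimal route is [0,0] [1,0] [1,1] [1,2] [2,2].
Its cost is 7 + 1 + 7 + 1 + 8 = 24.

24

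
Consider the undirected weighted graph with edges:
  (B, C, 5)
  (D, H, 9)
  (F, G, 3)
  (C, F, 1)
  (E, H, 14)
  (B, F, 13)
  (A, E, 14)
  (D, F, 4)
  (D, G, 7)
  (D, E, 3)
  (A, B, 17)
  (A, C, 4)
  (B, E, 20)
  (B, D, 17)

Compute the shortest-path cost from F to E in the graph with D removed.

A few of the F→E routes:
F→B→E: 13 + 20 = 33
F→C→A→E: 1 + 4 + 14 = 19
F→C→B→A→E: 1 + 5 + 17 + 14 = 37
F→C→B→E: 1 + 5 + 20 = 26
F→B→C→A→E: 13 + 5 + 4 + 14 = 36
The minimum is 19.

19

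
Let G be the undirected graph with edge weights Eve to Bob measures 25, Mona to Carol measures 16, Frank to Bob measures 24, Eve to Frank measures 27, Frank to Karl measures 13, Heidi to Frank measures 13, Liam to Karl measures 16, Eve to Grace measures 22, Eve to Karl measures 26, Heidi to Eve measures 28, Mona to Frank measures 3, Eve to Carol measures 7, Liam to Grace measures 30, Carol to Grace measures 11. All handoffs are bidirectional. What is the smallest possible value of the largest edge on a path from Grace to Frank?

A few of the Grace→Frank routes:
Grace-Eve-Karl-Frank: max(22, 26, 13) = 26
Grace-Eve-Bob-Frank: max(22, 25, 24) = 25
Grace-Carol-Eve-Bob-Frank: max(11, 7, 25, 24) = 25
Grace-Carol-Mona-Frank: max(11, 16, 3) = 16
Grace-Eve-Carol-Mona-Frank: max(22, 7, 16, 3) = 22
Best route has worst link 16.

16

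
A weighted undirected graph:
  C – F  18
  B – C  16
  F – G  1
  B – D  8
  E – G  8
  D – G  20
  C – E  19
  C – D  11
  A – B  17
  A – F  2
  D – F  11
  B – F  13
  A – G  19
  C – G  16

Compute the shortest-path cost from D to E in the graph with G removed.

30

Some routes from D to E avoiding G:
D - B - F - C - E: 8 + 13 + 18 + 19 = 58
D - F - B - C - E: 11 + 13 + 16 + 19 = 59
D - B - C - E: 8 + 16 + 19 = 43
D - F - C - E: 11 + 18 + 19 = 48
D - C - E: 11 + 19 = 30
Shortest: 30.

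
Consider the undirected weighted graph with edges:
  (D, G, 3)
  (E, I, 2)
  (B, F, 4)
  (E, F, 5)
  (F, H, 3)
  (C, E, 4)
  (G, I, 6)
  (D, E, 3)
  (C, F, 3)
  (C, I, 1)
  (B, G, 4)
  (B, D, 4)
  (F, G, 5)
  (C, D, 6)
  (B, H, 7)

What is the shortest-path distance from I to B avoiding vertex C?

9

Comparing a few candidate routes:
I -> E -> F -> B: 2 + 5 + 4 = 11
I -> E -> D -> B: 2 + 3 + 4 = 9
I -> G -> B: 6 + 4 = 10
I -> E -> D -> G -> B: 2 + 3 + 3 + 4 = 12
Best route has total 9.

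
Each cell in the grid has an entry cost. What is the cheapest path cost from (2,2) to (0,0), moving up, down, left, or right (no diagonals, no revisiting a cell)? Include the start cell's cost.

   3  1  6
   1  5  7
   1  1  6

Best path: r2c2→r2c1→r2c0→r1c0→r0c0
Cost: 6 + 1 + 1 + 1 + 3 = 12

12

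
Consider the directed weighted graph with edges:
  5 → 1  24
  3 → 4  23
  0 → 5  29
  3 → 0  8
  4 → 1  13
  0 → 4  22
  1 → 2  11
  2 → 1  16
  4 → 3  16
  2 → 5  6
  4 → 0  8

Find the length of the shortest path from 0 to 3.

Candidate routes:
0 - 4 - 3: 22 + 16 = 38
Shortest: 38.

38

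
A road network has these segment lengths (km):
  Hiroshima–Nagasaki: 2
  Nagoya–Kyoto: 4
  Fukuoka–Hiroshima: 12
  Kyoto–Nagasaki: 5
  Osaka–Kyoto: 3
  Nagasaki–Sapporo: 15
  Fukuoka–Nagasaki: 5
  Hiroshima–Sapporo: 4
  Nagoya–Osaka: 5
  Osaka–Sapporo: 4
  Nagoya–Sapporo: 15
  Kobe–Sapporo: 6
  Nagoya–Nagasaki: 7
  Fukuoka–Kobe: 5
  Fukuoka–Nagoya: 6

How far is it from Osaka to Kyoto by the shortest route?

Some routes from Osaka to Kyoto:
Osaka-Sapporo-Hiroshima-Nagasaki-Kyoto: 4 + 4 + 2 + 5 = 15
Osaka-Kyoto: 3
Osaka-Nagoya-Kyoto: 5 + 4 = 9
Osaka-Nagoya-Nagasaki-Kyoto: 5 + 7 + 5 = 17
Osaka-Sapporo-Hiroshima-Nagasaki-Nagoya-Kyoto: 4 + 4 + 2 + 7 + 4 = 21
Shortest: 3 km.

3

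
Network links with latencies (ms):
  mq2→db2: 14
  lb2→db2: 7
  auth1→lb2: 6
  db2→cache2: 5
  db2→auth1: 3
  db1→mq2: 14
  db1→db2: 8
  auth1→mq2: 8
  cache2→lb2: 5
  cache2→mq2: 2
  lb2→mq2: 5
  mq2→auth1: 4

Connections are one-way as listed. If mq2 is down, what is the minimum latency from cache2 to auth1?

15

Routes from cache2 to auth1 avoiding mq2:
cache2-lb2-db2-auth1: 5 + 7 + 3 = 15
The minimum is 15 ms.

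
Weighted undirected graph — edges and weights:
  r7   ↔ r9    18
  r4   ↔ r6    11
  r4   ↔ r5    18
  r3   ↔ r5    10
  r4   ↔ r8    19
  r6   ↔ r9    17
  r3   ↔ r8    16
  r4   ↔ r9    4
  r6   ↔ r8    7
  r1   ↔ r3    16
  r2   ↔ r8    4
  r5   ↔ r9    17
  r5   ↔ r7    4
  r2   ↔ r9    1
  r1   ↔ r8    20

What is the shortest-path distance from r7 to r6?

30

A few of the r7→r6 routes:
r7 → r9 → r6: 18 + 17 = 35
r7 → r5 → r4 → r6: 4 + 18 + 11 = 33
r7 → r9 → r4 → r6: 18 + 4 + 11 = 33
r7 → r9 → r2 → r8 → r6: 18 + 1 + 4 + 7 = 30
r7 → r5 → r9 → r2 → r8 → r6: 4 + 17 + 1 + 4 + 7 = 33
Shortest: 30.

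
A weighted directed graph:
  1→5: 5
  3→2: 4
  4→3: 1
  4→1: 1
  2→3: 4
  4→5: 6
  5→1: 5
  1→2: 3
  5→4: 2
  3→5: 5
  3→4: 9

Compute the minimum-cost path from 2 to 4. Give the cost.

Candidate routes:
2 -> 3 -> 4: 4 + 9 = 13
2 -> 3 -> 5 -> 4: 4 + 5 + 2 = 11
Best route has total 11.

11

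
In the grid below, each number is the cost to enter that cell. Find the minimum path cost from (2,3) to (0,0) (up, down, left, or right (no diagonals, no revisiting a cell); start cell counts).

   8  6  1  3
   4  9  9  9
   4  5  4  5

30

Path r2c3 → r2c2 → r2c1 → r2c0 → r1c0 → r0c0: 5 + 4 + 5 + 4 + 4 + 8 = 30.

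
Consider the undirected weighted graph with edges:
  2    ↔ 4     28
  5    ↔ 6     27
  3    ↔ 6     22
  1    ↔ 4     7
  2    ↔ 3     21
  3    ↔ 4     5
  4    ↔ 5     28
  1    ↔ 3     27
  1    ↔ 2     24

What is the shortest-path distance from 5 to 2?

54

Some routes from 5 to 2:
5 -> 4 -> 1 -> 2: 28 + 7 + 24 = 59
5 -> 4 -> 3 -> 2: 28 + 5 + 21 = 54
5 -> 4 -> 2: 28 + 28 = 56
5 -> 6 -> 3 -> 2: 27 + 22 + 21 = 70
5 -> 6 -> 3 -> 4 -> 2: 27 + 22 + 5 + 28 = 82
Shortest: 54.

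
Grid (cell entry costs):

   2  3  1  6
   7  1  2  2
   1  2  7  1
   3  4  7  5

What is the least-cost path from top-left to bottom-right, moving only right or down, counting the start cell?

Take [0,0]→[0,1]→[0,2]→[1,2]→[1,3]→[2,3]→[3,3] for a total of 2 + 3 + 1 + 2 + 2 + 1 + 5 = 16.
(Top row then right column would cost 20.)

16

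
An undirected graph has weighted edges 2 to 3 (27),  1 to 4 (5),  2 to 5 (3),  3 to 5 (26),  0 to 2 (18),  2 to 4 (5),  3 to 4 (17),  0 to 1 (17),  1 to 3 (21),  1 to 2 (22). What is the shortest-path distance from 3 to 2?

22

Some routes from 3 to 2:
3→1→4→2: 21 + 5 + 5 = 31
3→4→2: 17 + 5 = 22
3→2: 27
3→5→2: 26 + 3 = 29
Shortest: 22.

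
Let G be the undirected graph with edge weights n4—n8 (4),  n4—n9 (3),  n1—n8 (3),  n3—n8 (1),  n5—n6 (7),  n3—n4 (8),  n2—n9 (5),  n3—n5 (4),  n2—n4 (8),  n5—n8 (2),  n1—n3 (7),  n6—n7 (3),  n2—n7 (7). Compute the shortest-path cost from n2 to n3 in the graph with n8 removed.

16

Paths from n2 to n3 avoiding n8:
n2-n4-n3: 8 + 8 = 16
n2-n9-n4-n3: 5 + 3 + 8 = 16
n2-n7-n6-n5-n3: 7 + 3 + 7 + 4 = 21
Shortest: 16.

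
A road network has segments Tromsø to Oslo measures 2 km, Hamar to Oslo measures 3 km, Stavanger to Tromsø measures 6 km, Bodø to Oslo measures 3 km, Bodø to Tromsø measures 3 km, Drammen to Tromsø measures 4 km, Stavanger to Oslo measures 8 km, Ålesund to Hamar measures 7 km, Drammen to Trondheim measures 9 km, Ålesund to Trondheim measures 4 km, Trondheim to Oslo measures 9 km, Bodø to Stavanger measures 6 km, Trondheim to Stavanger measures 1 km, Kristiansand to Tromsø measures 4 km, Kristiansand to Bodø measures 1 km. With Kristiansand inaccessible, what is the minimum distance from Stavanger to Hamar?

11

Checking several routes:
Stavanger → Trondheim → Oslo → Hamar: 1 + 9 + 3 = 13
Stavanger → Tromsø → Oslo → Hamar: 6 + 2 + 3 = 11
Stavanger → Bodø → Oslo → Hamar: 6 + 3 + 3 = 12
Stavanger → Trondheim → Ålesund → Hamar: 1 + 4 + 7 = 12
Stavanger → Oslo → Hamar: 8 + 3 = 11
Best route has total 11 km.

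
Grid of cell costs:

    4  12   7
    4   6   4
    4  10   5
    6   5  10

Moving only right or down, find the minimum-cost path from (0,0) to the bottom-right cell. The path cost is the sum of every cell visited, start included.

Take (0,0)→(1,0)→(1,1)→(1,2)→(2,2)→(3,2) for a total of 4 + 4 + 6 + 4 + 5 + 10 = 33.
(Top row then right column would cost 42.)

33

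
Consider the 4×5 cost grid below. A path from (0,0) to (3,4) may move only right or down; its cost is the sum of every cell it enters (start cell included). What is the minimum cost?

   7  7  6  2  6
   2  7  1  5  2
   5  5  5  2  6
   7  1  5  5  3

32

One optimal route is r0c0→r1c0→r1c1→r1c2→r1c3→r2c3→r3c3→r3c4.
Its cost is 7 + 2 + 7 + 1 + 5 + 2 + 5 + 3 = 32.
For comparison, the top-then-right route costs 39.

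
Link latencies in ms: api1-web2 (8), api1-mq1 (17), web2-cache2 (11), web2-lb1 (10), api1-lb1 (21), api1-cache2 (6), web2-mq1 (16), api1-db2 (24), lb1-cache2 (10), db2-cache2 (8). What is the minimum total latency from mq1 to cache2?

Checking several routes:
mq1 → api1 → web2 → cache2: 17 + 8 + 11 = 36
mq1 → web2 → lb1 → cache2: 16 + 10 + 10 = 36
mq1 → api1 → cache2: 17 + 6 = 23
mq1 → web2 → api1 → cache2: 16 + 8 + 6 = 30
mq1 → web2 → cache2: 16 + 11 = 27
The minimum is 23 ms.

23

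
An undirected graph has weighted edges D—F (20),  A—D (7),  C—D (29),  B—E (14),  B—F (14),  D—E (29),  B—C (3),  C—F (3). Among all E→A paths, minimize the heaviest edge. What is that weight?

Candidate routes:
E-B-C-D-A: max(14, 3, 29, 7) = 29
E-B-C-F-D-A: max(14, 3, 3, 20, 7) = 20
E-D-A: max(29, 7) = 29
E-B-F-C-D-A: max(14, 14, 3, 29, 7) = 29
E-B-F-D-A: max(14, 14, 20, 7) = 20
Best route has worst link 20.

20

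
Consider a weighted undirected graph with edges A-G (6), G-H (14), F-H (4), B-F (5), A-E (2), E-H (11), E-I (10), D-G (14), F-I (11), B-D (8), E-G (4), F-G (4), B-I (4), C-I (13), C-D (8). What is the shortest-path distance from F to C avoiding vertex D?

22

Comparing a few candidate routes:
F - G - E - I - C: 4 + 4 + 10 + 13 = 31
F - I - C: 11 + 13 = 24
F - B - I - C: 5 + 4 + 13 = 22
The minimum is 22.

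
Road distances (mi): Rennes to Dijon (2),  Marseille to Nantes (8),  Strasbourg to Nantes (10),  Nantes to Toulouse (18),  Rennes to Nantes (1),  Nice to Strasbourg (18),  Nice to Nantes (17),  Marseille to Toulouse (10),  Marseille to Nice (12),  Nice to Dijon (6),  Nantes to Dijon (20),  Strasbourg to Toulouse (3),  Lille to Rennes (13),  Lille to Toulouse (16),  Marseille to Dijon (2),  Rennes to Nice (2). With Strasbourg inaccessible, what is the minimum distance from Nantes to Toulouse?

15

Some routes from Nantes to Toulouse avoiding Strasbourg:
Nantes→Toulouse: 18
Nantes→Rennes→Nice→Marseille→Toulouse: 1 + 2 + 12 + 10 = 25
Nantes→Rennes→Dijon→Marseille→Toulouse: 1 + 2 + 2 + 10 = 15
Nantes→Marseille→Toulouse: 8 + 10 = 18
Nantes→Rennes→Nice→Dijon→Marseille→Toulouse: 1 + 2 + 6 + 2 + 10 = 21
Nantes→Rennes→Lille→Toulouse: 1 + 13 + 16 = 30
Best route has total 15 mi.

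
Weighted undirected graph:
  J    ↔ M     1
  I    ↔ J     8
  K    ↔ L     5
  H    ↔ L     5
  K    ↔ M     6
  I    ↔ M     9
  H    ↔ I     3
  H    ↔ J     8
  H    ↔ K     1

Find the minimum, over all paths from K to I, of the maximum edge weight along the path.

Some routes from K to I:
K-L-H-I: max(5, 5, 3) = 5
K-H-J-I: max(1, 8, 8) = 8
K-H-I: max(1, 3) = 3
K-L-H-J-I: max(5, 5, 8, 8) = 8
Smallest bottleneck: 3.

3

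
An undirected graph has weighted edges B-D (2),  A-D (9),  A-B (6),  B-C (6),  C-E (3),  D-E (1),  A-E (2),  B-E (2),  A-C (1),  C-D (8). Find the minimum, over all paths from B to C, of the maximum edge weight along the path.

Some routes from B to C:
B-E-C: max(2, 3) = 3
B-E-A-C: max(2, 2, 1) = 2
B-D-E-C: max(2, 1, 3) = 3
B-C: max(6) = 6
B-D-E-A-C: max(2, 1, 2, 1) = 2
B-A-E-C: max(6, 2, 3) = 6
The minimum achievable maximum is 2.

2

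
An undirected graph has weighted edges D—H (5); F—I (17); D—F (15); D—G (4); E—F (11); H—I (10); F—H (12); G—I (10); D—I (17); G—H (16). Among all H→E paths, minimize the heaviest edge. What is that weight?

A few of the H→E routes:
H-I-G-D-F-E: max(10, 10, 4, 15, 11) = 15
H-F-E: max(12, 11) = 12
H-D-F-E: max(5, 15, 11) = 15
Smallest bottleneck: 12.

12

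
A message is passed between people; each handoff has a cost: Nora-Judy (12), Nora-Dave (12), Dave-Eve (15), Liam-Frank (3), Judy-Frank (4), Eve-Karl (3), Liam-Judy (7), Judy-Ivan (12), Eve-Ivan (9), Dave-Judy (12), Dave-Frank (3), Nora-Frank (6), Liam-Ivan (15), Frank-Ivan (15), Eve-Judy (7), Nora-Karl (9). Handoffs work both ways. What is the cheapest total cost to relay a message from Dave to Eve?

Checking several routes:
Dave → Frank → Liam → Judy → Eve: 3 + 3 + 7 + 7 = 20
Dave → Frank → Judy → Eve: 3 + 4 + 7 = 14
Dave → Judy → Eve: 12 + 7 = 19
Dave → Eve: 15
Shortest: 14.

14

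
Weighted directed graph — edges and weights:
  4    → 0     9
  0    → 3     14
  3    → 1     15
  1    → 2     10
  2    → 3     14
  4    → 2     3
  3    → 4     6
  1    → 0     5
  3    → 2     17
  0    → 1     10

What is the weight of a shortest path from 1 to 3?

Routes from 1 to 3:
1 - 0 - 3: 5 + 14 = 19
1 - 2 - 3: 10 + 14 = 24
Best route has total 19.

19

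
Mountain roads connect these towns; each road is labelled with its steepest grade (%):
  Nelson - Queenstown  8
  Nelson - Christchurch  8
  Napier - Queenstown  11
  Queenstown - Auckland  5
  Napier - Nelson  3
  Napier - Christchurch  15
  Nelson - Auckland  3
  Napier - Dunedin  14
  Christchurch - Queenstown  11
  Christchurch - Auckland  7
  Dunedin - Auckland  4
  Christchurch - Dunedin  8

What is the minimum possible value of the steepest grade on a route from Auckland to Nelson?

3

A few of the Auckland→Nelson routes:
Auckland -> Queenstown -> Nelson: max(5, 8) = 8
Auckland -> Christchurch -> Nelson: max(7, 8) = 8
Auckland -> Nelson: max(3) = 3
Auckland -> Dunedin -> Christchurch -> Nelson: max(4, 8, 8) = 8
Best route has worst link 3%.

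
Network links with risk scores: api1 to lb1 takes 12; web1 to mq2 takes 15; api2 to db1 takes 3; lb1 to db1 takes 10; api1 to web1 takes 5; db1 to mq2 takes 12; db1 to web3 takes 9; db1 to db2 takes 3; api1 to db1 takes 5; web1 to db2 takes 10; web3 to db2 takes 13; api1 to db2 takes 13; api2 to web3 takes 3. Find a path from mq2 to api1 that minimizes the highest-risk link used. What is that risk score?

A few of the mq2→api1 routes:
mq2 - db1 - api1: max(12, 5) = 12
mq2 - db1 - lb1 - api1: max(12, 10, 12) = 12
mq2 - db1 - db2 - web1 - api1: max(12, 3, 10, 5) = 12
Best route has worst link 12.

12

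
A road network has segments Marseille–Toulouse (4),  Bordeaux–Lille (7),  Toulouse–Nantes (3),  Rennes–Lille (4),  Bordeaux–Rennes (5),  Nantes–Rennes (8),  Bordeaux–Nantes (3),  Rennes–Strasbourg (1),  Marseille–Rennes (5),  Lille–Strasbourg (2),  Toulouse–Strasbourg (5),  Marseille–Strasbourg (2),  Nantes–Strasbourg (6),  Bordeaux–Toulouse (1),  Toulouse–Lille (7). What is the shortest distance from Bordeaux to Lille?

Checking several routes:
Bordeaux→Lille: 7
Bordeaux→Toulouse→Strasbourg→Lille: 1 + 5 + 2 = 8
Bordeaux→Rennes→Strasbourg→Lille: 5 + 1 + 2 = 8
Bordeaux→Rennes→Lille: 5 + 4 = 9
Bordeaux→Toulouse→Lille: 1 + 7 = 8
Bordeaux→Toulouse→Marseille→Strasbourg→Lille: 1 + 4 + 2 + 2 = 9
Shortest: 7.

7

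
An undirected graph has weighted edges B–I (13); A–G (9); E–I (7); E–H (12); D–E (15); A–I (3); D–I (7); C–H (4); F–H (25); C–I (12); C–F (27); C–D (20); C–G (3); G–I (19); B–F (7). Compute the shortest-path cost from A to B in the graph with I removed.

Paths from A to B avoiding I:
A - G - C - F - B: 9 + 3 + 27 + 7 = 46
A - G - C - H - F - B: 9 + 3 + 4 + 25 + 7 = 48
A - G - C - D - E - H - F - B: 9 + 3 + 20 + 15 + 12 + 25 + 7 = 91
Best route has total 46.

46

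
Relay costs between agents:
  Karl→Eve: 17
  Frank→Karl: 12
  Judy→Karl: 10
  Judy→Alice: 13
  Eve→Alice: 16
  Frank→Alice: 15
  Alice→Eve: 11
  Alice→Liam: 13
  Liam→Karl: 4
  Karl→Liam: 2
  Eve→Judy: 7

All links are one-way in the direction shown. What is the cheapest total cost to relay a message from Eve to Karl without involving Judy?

Candidate routes:
Eve - Alice - Liam - Karl: 16 + 13 + 4 = 33
The minimum is 33.

33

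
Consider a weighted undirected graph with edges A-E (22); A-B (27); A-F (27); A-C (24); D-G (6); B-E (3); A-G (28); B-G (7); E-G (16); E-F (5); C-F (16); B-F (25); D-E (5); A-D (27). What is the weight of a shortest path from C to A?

24

Some routes from C to A:
C - F - A: 16 + 27 = 43
C - A: 24
C - F - E - A: 16 + 5 + 22 = 43
Shortest: 24.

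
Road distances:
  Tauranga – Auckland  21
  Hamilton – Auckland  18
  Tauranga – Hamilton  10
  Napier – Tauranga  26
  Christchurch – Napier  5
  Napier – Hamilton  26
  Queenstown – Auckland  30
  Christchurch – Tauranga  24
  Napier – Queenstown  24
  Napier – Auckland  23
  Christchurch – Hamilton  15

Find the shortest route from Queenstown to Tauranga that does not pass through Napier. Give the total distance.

Candidate routes:
Queenstown -> Auckland -> Hamilton -> Christchurch -> Tauranga: 30 + 18 + 15 + 24 = 87
Queenstown -> Auckland -> Hamilton -> Tauranga: 30 + 18 + 10 = 58
Queenstown -> Auckland -> Tauranga: 30 + 21 = 51
The minimum is 51.

51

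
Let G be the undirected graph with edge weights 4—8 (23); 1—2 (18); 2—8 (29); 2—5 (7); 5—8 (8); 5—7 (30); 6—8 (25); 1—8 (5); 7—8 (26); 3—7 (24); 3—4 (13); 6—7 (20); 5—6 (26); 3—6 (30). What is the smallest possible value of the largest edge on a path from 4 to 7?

24

Checking several routes:
4 → 8 → 1 → 2 → 5 → 6 → 7: max(23, 5, 18, 7, 26, 20) = 26
4 → 8 → 6 → 7: max(23, 25, 20) = 25
4 → 8 → 7: max(23, 26) = 26
4 → 8 → 2 → 5 → 6 → 7: max(23, 29, 7, 26, 20) = 29
4 → 3 → 7: max(13, 24) = 24
4 → 8 → 5 → 6 → 7: max(23, 8, 26, 20) = 26
The minimum achievable maximum is 24.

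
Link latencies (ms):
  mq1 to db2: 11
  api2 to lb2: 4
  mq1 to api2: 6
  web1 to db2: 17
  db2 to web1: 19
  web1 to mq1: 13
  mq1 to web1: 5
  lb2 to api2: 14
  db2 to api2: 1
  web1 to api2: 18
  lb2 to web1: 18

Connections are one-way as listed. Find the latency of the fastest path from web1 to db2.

Paths from web1 to db2:
web1-db2: 17
web1-mq1-db2: 13 + 11 = 24
Shortest: 17 ms.

17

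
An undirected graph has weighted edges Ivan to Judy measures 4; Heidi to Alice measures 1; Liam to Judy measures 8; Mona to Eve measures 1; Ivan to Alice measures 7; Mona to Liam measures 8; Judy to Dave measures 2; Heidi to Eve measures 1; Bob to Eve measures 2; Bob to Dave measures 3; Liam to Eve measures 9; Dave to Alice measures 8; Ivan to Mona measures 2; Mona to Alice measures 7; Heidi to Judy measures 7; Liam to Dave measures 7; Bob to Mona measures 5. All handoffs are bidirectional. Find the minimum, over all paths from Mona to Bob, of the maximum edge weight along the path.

A few of the Mona→Bob routes:
Mona -> Eve -> Bob: max(1, 2) = 2
Mona -> Ivan -> Judy -> Dave -> Bob: max(2, 4, 2, 3) = 4
Mona -> Bob: max(5) = 5
Smallest bottleneck: 2.

2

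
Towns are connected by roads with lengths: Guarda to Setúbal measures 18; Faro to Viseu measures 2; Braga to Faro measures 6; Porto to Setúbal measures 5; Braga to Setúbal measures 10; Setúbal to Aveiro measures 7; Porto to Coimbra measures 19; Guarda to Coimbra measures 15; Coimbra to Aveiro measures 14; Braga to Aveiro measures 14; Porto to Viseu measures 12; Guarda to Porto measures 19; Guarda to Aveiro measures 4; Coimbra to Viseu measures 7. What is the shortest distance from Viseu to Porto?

12

Some routes from Viseu to Porto:
Viseu→Coimbra→Porto: 7 + 19 = 26
Viseu→Faro→Braga→Aveiro→Setúbal→Porto: 2 + 6 + 14 + 7 + 5 = 34
Viseu→Coimbra→Aveiro→Setúbal→Porto: 7 + 14 + 7 + 5 = 33
Viseu→Coimbra→Guarda→Aveiro→Setúbal→Porto: 7 + 15 + 4 + 7 + 5 = 38
Viseu→Faro→Braga→Setúbal→Porto: 2 + 6 + 10 + 5 = 23
Viseu→Porto: 12
Shortest: 12.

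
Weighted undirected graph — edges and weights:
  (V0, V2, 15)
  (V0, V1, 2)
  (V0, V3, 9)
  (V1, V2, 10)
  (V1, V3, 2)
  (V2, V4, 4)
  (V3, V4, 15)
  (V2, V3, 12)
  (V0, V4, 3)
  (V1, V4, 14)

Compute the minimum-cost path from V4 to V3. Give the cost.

Comparing a few candidate routes:
V4 - V3: 15
V4 - V0 - V1 - V3: 3 + 2 + 2 = 7
V4 - V0 - V3: 3 + 9 = 12
Best route has total 7.

7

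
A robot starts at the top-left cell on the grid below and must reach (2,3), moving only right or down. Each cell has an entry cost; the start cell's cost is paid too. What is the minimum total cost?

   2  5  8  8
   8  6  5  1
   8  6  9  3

Cheapest: (0,0) -> (0,1) -> (1,1) -> (1,2) -> (1,3) -> (2,3)
  2 + 5 + 6 + 5 + 1 + 3 = 22
For comparison, the top-then-right route costs 27.

22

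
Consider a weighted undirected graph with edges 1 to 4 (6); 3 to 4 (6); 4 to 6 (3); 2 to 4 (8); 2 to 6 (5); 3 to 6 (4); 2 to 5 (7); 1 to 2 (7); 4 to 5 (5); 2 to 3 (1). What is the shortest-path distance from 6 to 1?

9

Comparing a few candidate routes:
6 -> 4 -> 1: 3 + 6 = 9
6 -> 4 -> 2 -> 1: 3 + 8 + 7 = 18
6 -> 4 -> 3 -> 2 -> 1: 3 + 6 + 1 + 7 = 17
6 -> 3 -> 2 -> 1: 4 + 1 + 7 = 12
6 -> 3 -> 4 -> 1: 4 + 6 + 6 = 16
6 -> 2 -> 1: 5 + 7 = 12
The minimum is 9.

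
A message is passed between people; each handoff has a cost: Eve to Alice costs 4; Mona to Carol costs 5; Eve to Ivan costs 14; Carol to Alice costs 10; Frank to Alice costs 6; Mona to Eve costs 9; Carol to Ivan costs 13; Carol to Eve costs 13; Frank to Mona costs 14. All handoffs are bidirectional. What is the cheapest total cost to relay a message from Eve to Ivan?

14

Routes from Eve to Ivan:
Eve → Carol → Ivan: 13 + 13 = 26
Eve → Mona → Frank → Alice → Carol → Ivan: 9 + 14 + 6 + 10 + 13 = 52
Eve → Ivan: 14
Eve → Alice → Carol → Ivan: 4 + 10 + 13 = 27
Eve → Mona → Carol → Ivan: 9 + 5 + 13 = 27
Eve → Alice → Frank → Mona → Carol → Ivan: 4 + 6 + 14 + 5 + 13 = 42
Shortest: 14.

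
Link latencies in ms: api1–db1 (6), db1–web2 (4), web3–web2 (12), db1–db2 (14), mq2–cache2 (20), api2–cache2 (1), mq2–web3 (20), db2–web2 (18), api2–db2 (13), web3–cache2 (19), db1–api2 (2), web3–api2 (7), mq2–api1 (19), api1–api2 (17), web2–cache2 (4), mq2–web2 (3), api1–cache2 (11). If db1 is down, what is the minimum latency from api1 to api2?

A few of the api1→api2 routes:
api1 -> cache2 -> api2: 11 + 1 = 12
api1 -> cache2 -> web2 -> web3 -> api2: 11 + 4 + 12 + 7 = 34
api1 -> mq2 -> web2 -> cache2 -> api2: 19 + 3 + 4 + 1 = 27
api1 -> api2: 17
The minimum is 12 ms.

12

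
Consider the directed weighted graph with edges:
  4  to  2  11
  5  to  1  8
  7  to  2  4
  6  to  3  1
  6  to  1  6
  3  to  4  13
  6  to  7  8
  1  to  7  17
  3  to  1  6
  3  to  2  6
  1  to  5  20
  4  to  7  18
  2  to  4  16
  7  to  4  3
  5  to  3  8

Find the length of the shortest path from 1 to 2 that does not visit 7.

34

Paths from 1 to 2 avoiding 7:
1-5-3-2: 20 + 8 + 6 = 34
1-5-3-4-2: 20 + 8 + 13 + 11 = 52
The minimum is 34.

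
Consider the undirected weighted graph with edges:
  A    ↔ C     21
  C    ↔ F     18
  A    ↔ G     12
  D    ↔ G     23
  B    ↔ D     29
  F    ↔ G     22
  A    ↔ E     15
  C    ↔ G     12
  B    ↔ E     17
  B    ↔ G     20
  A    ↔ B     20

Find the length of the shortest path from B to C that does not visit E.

32

Comparing a few candidate routes:
B → A → C: 20 + 21 = 41
B → G → A → C: 20 + 12 + 21 = 53
B → G → F → C: 20 + 22 + 18 = 60
B → A → G → C: 20 + 12 + 12 = 44
B → G → C: 20 + 12 = 32
The minimum is 32.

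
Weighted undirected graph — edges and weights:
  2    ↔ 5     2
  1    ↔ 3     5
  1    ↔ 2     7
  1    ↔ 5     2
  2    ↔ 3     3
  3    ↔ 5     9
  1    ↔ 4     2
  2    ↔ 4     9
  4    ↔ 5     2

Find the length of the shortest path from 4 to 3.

Checking several routes:
4 -> 5 -> 2 -> 3: 2 + 2 + 3 = 7
4 -> 5 -> 1 -> 3: 2 + 2 + 5 = 9
4 -> 1 -> 3: 2 + 5 = 7
4 -> 1 -> 5 -> 2 -> 3: 2 + 2 + 2 + 3 = 9
The minimum is 7.

7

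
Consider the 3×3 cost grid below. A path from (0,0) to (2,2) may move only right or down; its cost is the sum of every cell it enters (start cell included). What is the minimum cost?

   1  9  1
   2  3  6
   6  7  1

13

One optimal route is r0c0 -> r1c0 -> r1c1 -> r1c2 -> r2c2.
Its cost is 1 + 2 + 3 + 6 + 1 = 13.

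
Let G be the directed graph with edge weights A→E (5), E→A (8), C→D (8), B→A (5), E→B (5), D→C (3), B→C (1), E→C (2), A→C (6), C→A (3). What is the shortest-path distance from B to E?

Routes from B to E:
B -> A -> E: 5 + 5 = 10
B -> C -> A -> E: 1 + 3 + 5 = 9
The minimum is 9.

9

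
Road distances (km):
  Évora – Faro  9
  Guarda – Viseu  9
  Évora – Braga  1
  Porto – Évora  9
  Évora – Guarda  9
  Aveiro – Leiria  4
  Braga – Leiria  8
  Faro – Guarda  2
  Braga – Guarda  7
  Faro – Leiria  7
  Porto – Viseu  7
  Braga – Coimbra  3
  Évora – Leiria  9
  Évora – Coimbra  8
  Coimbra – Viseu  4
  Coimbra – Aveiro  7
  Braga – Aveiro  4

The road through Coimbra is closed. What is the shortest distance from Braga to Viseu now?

Some routes from Braga to Viseu avoiding Coimbra:
Braga-Évora-Faro-Guarda-Viseu: 1 + 9 + 2 + 9 = 21
Braga-Guarda-Viseu: 7 + 9 = 16
Braga-Évora-Porto-Viseu: 1 + 9 + 7 = 17
Braga-Leiria-Faro-Guarda-Viseu: 8 + 7 + 2 + 9 = 26
Braga-Évora-Guarda-Viseu: 1 + 9 + 9 = 19
Braga-Aveiro-Leiria-Faro-Guarda-Viseu: 4 + 4 + 7 + 2 + 9 = 26
The minimum is 16 km.

16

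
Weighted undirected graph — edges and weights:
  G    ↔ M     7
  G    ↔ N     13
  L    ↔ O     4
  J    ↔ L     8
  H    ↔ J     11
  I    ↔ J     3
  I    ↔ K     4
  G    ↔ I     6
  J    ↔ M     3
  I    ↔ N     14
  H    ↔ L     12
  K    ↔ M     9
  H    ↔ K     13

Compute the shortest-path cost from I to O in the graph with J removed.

33

Candidate routes:
I-N-G-M-K-H-L-O: 14 + 13 + 7 + 9 + 13 + 12 + 4 = 72
I-G-M-K-H-L-O: 6 + 7 + 9 + 13 + 12 + 4 = 51
I-K-H-L-O: 4 + 13 + 12 + 4 = 33
Shortest: 33.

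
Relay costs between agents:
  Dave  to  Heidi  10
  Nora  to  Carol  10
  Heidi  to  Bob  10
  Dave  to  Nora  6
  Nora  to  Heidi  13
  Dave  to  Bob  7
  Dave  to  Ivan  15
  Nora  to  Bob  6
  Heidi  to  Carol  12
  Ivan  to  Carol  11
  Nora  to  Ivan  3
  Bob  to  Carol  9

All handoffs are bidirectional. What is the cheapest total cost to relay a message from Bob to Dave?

7

Comparing a few candidate routes:
Bob → Heidi → Dave: 10 + 10 = 20
Bob → Dave: 7
Bob → Nora → Dave: 6 + 6 = 12
Shortest: 7.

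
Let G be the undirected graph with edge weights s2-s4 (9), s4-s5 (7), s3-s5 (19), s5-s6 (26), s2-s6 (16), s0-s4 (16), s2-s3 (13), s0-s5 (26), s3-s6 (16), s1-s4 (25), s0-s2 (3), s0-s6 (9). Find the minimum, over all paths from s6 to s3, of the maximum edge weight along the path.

Checking several routes:
s6 → s0 → s2 → s3: max(9, 3, 13) = 13
s6 → s0 → s4 → s2 → s3: max(9, 16, 9, 13) = 16
s6 → s3: max(16) = 16
s6 → s2 → s3: max(16, 13) = 16
Smallest bottleneck: 13.

13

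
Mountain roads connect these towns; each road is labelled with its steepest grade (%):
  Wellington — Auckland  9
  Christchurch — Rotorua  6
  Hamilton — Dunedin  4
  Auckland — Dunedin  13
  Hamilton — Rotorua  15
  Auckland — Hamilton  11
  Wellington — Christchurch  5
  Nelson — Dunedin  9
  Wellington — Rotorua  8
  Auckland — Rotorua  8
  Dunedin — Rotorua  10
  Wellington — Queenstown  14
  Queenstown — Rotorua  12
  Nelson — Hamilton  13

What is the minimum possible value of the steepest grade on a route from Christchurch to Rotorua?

Checking several routes:
Christchurch-Wellington-Rotorua: max(5, 8) = 8
Christchurch-Rotorua: max(6) = 6
Christchurch-Wellington-Auckland-Hamilton-Dunedin-Rotorua: max(5, 9, 11, 4, 10) = 11
Christchurch-Wellington-Auckland-Rotorua: max(5, 9, 8) = 9
Best route has worst link 6%.

6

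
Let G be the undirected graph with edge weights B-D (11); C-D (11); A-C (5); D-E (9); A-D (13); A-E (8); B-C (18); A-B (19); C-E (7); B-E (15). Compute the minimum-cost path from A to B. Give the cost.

Checking several routes:
A → C → B: 5 + 18 = 23
A → B: 19
A → E → B: 8 + 15 = 23
A → D → B: 13 + 11 = 24
Best route has total 19.

19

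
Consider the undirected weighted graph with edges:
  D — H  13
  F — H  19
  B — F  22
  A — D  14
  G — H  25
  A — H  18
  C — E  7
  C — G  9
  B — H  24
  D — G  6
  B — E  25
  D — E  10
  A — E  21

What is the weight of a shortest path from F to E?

Some routes from F to E:
F - H - G - C - E: 19 + 25 + 9 + 7 = 60
F - B - E: 22 + 25 = 47
F - H - D - G - C - E: 19 + 13 + 6 + 9 + 7 = 54
F - H - A - E: 19 + 18 + 21 = 58
F - H - D - E: 19 + 13 + 10 = 42
The minimum is 42.

42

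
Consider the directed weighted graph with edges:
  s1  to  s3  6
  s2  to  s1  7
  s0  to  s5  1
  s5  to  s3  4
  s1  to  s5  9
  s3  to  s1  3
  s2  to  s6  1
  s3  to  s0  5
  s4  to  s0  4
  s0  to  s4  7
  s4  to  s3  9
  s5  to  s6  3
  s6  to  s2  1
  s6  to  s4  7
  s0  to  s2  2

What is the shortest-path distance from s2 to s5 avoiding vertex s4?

Routes from s2 to s5 avoiding s4:
s2 -> s1 -> s5: 7 + 9 = 16
s2 -> s1 -> s3 -> s0 -> s5: 7 + 6 + 5 + 1 = 19
Best route has total 16.

16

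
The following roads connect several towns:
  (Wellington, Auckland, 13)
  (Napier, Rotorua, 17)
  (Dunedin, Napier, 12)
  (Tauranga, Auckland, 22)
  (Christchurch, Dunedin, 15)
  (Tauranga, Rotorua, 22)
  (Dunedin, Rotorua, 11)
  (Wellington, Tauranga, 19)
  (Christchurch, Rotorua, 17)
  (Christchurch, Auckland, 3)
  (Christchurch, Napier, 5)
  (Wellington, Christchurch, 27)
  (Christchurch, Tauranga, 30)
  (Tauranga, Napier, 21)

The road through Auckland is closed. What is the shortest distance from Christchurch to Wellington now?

27

Comparing a few candidate routes:
Christchurch→Tauranga→Wellington: 30 + 19 = 49
Christchurch→Wellington: 27
Christchurch→Napier→Tauranga→Wellington: 5 + 21 + 19 = 45
Best route has total 27.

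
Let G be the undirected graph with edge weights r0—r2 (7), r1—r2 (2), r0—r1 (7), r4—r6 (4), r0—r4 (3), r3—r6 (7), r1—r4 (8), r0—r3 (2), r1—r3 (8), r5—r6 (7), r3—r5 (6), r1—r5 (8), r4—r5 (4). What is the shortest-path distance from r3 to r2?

Checking several routes:
r3-r0-r2: 2 + 7 = 9
r3-r1-r2: 8 + 2 = 10
r3-r0-r4-r1-r2: 2 + 3 + 8 + 2 = 15
r3-r0-r1-r2: 2 + 7 + 2 = 11
r3-r5-r1-r2: 6 + 8 + 2 = 16
Best route has total 9.

9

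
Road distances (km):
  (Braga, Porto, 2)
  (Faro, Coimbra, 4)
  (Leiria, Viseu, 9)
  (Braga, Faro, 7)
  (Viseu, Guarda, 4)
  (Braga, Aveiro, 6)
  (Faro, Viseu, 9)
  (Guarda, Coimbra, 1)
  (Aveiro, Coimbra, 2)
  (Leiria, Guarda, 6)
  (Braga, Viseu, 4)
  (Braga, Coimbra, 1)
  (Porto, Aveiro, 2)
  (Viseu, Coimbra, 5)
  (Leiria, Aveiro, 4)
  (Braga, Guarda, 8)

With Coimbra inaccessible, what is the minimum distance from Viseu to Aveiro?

8

Some routes from Viseu to Aveiro avoiding Coimbra:
Viseu → Leiria → Aveiro: 9 + 4 = 13
Viseu → Braga → Aveiro: 4 + 6 = 10
Viseu → Guarda → Braga → Porto → Aveiro: 4 + 8 + 2 + 2 = 16
Viseu → Guarda → Leiria → Aveiro: 4 + 6 + 4 = 14
Viseu → Braga → Porto → Aveiro: 4 + 2 + 2 = 8
Shortest: 8 km.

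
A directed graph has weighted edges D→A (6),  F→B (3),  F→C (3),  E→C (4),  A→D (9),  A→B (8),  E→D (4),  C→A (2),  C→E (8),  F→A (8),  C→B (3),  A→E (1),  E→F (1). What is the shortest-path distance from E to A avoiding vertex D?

6

Candidate routes:
E→C→A: 4 + 2 = 6
E→F→C→A: 1 + 3 + 2 = 6
E→F→A: 1 + 8 = 9
The minimum is 6.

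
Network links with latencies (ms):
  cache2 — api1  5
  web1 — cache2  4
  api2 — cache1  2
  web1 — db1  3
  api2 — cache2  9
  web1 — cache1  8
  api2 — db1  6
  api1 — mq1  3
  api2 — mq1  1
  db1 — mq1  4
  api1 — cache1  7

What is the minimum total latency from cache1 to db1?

7

Some routes from cache1 to db1:
cache1 -> web1 -> db1: 8 + 3 = 11
cache1 -> api2 -> db1: 2 + 6 = 8
cache1 -> api2 -> mq1 -> db1: 2 + 1 + 4 = 7
Best route has total 7 ms.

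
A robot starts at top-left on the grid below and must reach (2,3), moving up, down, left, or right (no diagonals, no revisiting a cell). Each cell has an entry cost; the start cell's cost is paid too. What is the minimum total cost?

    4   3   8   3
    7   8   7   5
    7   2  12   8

31

One optimal route is r0c0→r0c1→r0c2→r0c3→r1c3→r2c3.
Its cost is 4 + 3 + 8 + 3 + 5 + 8 = 31.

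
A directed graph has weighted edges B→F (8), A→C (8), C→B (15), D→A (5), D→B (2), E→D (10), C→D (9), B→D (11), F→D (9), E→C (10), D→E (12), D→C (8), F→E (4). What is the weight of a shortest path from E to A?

15

Comparing a few candidate routes:
E-C-B-D-A: 10 + 15 + 11 + 5 = 41
E-C-D-A: 10 + 9 + 5 = 24
E-D-A: 10 + 5 = 15
The minimum is 15.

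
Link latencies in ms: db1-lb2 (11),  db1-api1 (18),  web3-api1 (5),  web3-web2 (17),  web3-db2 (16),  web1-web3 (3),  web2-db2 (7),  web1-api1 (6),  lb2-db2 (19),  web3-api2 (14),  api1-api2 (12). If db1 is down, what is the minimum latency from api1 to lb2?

Comparing a few candidate routes:
api1 - web1 - web3 - web2 - db2 - lb2: 6 + 3 + 17 + 7 + 19 = 52
api1 - web3 - web2 - db2 - lb2: 5 + 17 + 7 + 19 = 48
api1 - web3 - db2 - lb2: 5 + 16 + 19 = 40
api1 - web1 - web3 - db2 - lb2: 6 + 3 + 16 + 19 = 44
Best route has total 40 ms.

40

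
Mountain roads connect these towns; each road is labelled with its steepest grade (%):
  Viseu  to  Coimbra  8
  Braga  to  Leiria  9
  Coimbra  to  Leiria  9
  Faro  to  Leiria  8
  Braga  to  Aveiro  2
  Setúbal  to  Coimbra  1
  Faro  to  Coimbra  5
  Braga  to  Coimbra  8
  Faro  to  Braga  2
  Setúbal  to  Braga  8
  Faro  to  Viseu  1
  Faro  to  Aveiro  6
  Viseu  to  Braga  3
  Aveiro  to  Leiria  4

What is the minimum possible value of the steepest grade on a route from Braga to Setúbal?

A few of the Braga→Setúbal routes:
Braga - Aveiro - Faro - Coimbra - Setúbal: max(2, 6, 5, 1) = 6
Braga - Faro - Coimbra - Setúbal: max(2, 5, 1) = 5
Braga - Viseu - Faro - Coimbra - Setúbal: max(3, 1, 5, 1) = 5
The minimum achievable maximum is 5%.

5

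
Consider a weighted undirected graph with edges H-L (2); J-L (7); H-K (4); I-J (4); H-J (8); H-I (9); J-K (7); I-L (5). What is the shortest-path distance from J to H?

Routes from J to H:
J → I → L → H: 4 + 5 + 2 = 11
J → I → H: 4 + 9 = 13
J → K → H: 7 + 4 = 11
J → L → H: 7 + 2 = 9
J → H: 8
J → L → I → H: 7 + 5 + 9 = 21
The minimum is 8.

8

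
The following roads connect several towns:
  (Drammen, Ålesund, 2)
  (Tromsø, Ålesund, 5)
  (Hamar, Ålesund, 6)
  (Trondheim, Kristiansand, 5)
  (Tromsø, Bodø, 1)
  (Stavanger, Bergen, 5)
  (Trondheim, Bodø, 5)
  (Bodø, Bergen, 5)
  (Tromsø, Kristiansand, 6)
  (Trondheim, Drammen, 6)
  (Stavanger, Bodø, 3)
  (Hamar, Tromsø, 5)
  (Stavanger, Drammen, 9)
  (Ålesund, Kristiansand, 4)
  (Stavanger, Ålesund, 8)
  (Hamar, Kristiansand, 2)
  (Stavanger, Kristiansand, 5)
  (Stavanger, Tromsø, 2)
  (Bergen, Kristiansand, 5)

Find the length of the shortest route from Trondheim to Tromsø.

Some routes from Trondheim to Tromsø:
Trondheim -> Bodø -> Stavanger -> Tromsø: 5 + 3 + 2 = 10
Trondheim -> Bodø -> Tromsø: 5 + 1 = 6
Trondheim -> Kristiansand -> Hamar -> Tromsø: 5 + 2 + 5 = 12
Trondheim -> Kristiansand -> Stavanger -> Tromsø: 5 + 5 + 2 = 12
Trondheim -> Kristiansand -> Tromsø: 5 + 6 = 11
Best route has total 6.

6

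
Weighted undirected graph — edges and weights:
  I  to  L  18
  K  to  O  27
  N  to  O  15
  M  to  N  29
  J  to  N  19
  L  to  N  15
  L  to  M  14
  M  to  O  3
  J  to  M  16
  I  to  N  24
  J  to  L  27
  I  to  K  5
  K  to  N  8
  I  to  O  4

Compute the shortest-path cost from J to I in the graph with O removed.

A few of the J→I routes:
J - M - L - I: 16 + 14 + 18 = 48
J - N - I: 19 + 24 = 43
J - L - I: 27 + 18 = 45
J - N - K - I: 19 + 8 + 5 = 32
Shortest: 32.

32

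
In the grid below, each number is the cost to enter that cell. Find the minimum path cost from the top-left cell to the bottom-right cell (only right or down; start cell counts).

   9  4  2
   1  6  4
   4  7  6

Best path: (0,0) → (0,1) → (0,2) → (1,2) → (2,2)
Cost: 9 + 4 + 2 + 4 + 6 = 25

25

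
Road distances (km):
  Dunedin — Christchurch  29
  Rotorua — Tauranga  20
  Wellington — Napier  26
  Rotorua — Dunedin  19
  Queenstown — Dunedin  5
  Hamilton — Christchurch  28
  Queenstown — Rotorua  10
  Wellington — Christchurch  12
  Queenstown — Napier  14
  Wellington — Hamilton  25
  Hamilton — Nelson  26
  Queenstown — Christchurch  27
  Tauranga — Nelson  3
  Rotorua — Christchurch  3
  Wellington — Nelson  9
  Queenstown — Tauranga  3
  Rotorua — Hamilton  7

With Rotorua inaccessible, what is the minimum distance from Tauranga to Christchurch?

24

Some routes from Tauranga to Christchurch avoiding Rotorua:
Tauranga→Nelson→Wellington→Christchurch: 3 + 9 + 12 = 24
Tauranga→Queenstown→Christchurch: 3 + 27 = 30
Tauranga→Queenstown→Dunedin→Christchurch: 3 + 5 + 29 = 37
Best route has total 24 km.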